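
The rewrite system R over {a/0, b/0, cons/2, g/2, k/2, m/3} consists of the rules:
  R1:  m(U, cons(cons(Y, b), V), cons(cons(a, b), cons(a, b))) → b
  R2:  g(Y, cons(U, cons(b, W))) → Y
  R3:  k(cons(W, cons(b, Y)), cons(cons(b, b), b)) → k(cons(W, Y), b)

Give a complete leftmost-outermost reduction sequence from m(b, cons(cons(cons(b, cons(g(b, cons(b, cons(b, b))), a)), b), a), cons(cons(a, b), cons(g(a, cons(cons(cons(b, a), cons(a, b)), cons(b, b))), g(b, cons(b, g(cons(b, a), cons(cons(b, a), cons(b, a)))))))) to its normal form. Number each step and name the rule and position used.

b

1. m(b, cons(cons(cons(b, cons(g(b, cons(b, cons(b, b))), a)), b), a), cons(cons(a, b), cons(g(a, cons(cons(cons(b, a), cons(a, b)), cons(b, b))), g(b, cons(b, g(cons(b, a), cons(cons(b, a), cons(b, a))))))))  →  m(b, cons(cons(cons(b, cons(b, a)), b), a), cons(cons(a, b), cons(g(a, cons(cons(cons(b, a), cons(a, b)), cons(b, b))), g(b, cons(b, g(cons(b, a), cons(cons(b, a), cons(b, a))))))))   [R2 at 2.1.1.2.1]
2. m(b, cons(cons(cons(b, cons(b, a)), b), a), cons(cons(a, b), cons(g(a, cons(cons(cons(b, a), cons(a, b)), cons(b, b))), g(b, cons(b, g(cons(b, a), cons(cons(b, a), cons(b, a))))))))  →  m(b, cons(cons(cons(b, cons(b, a)), b), a), cons(cons(a, b), cons(a, g(b, cons(b, g(cons(b, a), cons(cons(b, a), cons(b, a))))))))   [R2 at 3.2.1]
3. m(b, cons(cons(cons(b, cons(b, a)), b), a), cons(cons(a, b), cons(a, g(b, cons(b, g(cons(b, a), cons(cons(b, a), cons(b, a))))))))  →  m(b, cons(cons(cons(b, cons(b, a)), b), a), cons(cons(a, b), cons(a, g(b, cons(b, cons(b, a))))))   [R2 at 3.2.2.2.2]
4. m(b, cons(cons(cons(b, cons(b, a)), b), a), cons(cons(a, b), cons(a, g(b, cons(b, cons(b, a))))))  →  m(b, cons(cons(cons(b, cons(b, a)), b), a), cons(cons(a, b), cons(a, b)))   [R2 at 3.2.2]
5. m(b, cons(cons(cons(b, cons(b, a)), b), a), cons(cons(a, b), cons(a, b)))  →  b   [R1 at ε]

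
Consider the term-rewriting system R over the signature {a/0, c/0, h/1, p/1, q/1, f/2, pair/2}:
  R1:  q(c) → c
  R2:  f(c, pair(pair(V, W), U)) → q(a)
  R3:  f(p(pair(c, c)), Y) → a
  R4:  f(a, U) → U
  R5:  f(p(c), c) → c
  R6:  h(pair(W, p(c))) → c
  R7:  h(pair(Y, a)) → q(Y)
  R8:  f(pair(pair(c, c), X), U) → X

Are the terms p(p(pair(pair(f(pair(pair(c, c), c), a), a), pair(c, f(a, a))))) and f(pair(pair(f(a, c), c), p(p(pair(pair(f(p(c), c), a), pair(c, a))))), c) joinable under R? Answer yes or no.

yes — NF(t₁) = p(p(pair(pair(c, a), pair(c, a)))), NF(t₂) = p(p(pair(pair(c, a), pair(c, a))))

Reduce t₁ = p(p(pair(pair(f(pair(pair(c, c), c), a), a), pair(c, f(a, a))))):
1. p(p(pair(pair(f(pair(pair(c, c), c), a), a), pair(c, f(a, a)))))  →  p(p(pair(pair(c, a), pair(c, f(a, a)))))   [R8 at 1.1.1.1]
2. p(p(pair(pair(c, a), pair(c, f(a, a)))))  →  p(p(pair(pair(c, a), pair(c, a))))   [R4 at 1.1.2.2]

Reduce t₂ = f(pair(pair(f(a, c), c), p(p(pair(pair(f(p(c), c), a), pair(c, a))))), c):
1. f(pair(pair(f(a, c), c), p(p(pair(pair(f(p(c), c), a), pair(c, a))))), c)  →  f(pair(pair(c, c), p(p(pair(pair(f(p(c), c), a), pair(c, a))))), c)   [R4 at 1.1.1]
2. f(pair(pair(c, c), p(p(pair(pair(f(p(c), c), a), pair(c, a))))), c)  →  p(p(pair(pair(f(p(c), c), a), pair(c, a))))   [R8 at ε]
3. p(p(pair(pair(f(p(c), c), a), pair(c, a))))  →  p(p(pair(pair(c, a), pair(c, a))))   [R5 at 1.1.1.1]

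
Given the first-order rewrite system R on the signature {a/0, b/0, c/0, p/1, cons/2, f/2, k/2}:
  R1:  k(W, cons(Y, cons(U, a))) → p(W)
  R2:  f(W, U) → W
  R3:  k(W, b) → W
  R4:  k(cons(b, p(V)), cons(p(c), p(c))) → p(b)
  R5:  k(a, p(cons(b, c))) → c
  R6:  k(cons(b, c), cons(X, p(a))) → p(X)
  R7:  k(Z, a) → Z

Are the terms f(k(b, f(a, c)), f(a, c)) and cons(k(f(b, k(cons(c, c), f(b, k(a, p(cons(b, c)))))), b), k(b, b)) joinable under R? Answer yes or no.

Reduce t₁ = f(k(b, f(a, c)), f(a, c)):
1. f(k(b, f(a, c)), f(a, c))  →  k(b, f(a, c))   [R2 at ε]
2. k(b, f(a, c))  →  k(b, a)   [R2 at 2]
3. k(b, a)  →  b   [R7 at ε]

Reduce t₂ = cons(k(f(b, k(cons(c, c), f(b, k(a, p(cons(b, c)))))), b), k(b, b)):
1. cons(k(f(b, k(cons(c, c), f(b, k(a, p(cons(b, c)))))), b), k(b, b))  →  cons(f(b, k(cons(c, c), f(b, k(a, p(cons(b, c)))))), k(b, b))   [R3 at 1]
2. cons(f(b, k(cons(c, c), f(b, k(a, p(cons(b, c)))))), k(b, b))  →  cons(b, k(b, b))   [R2 at 1]
3. cons(b, k(b, b))  →  cons(b, b)   [R3 at 2]

no — NF(t₁) = b, NF(t₂) = cons(b, b)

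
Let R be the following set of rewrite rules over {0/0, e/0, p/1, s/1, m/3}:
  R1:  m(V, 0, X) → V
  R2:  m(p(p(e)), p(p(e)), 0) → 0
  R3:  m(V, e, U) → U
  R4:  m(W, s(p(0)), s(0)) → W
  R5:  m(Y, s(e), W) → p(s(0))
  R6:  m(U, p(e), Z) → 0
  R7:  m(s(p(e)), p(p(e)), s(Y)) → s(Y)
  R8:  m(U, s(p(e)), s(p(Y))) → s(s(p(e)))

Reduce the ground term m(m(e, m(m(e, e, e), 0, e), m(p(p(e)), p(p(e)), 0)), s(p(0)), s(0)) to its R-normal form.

1. m(m(e, m(m(e, e, e), 0, e), m(p(p(e)), p(p(e)), 0)), s(p(0)), s(0))  →  m(e, m(m(e, e, e), 0, e), m(p(p(e)), p(p(e)), 0))   [R4 at ε]
2. m(e, m(m(e, e, e), 0, e), m(p(p(e)), p(p(e)), 0))  →  m(e, m(e, e, e), m(p(p(e)), p(p(e)), 0))   [R1 at 2]
3. m(e, m(e, e, e), m(p(p(e)), p(p(e)), 0))  →  m(e, e, m(p(p(e)), p(p(e)), 0))   [R3 at 2]
4. m(e, e, m(p(p(e)), p(p(e)), 0))  →  m(p(p(e)), p(p(e)), 0)   [R3 at ε]
5. m(p(p(e)), p(p(e)), 0)  →  0   [R2 at ε]

0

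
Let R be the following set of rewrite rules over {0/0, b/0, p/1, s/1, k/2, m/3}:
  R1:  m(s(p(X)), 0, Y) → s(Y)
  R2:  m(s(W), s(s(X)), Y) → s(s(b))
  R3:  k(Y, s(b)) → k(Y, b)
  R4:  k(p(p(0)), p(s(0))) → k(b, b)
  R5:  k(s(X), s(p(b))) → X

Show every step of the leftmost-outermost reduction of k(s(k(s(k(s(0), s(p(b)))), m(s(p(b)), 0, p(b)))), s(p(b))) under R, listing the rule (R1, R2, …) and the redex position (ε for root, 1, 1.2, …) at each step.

1. k(s(k(s(k(s(0), s(p(b)))), m(s(p(b)), 0, p(b)))), s(p(b)))  →  k(s(k(s(0), s(p(b)))), m(s(p(b)), 0, p(b)))   [R5 at ε]
2. k(s(k(s(0), s(p(b)))), m(s(p(b)), 0, p(b)))  →  k(s(0), m(s(p(b)), 0, p(b)))   [R5 at 1.1]
3. k(s(0), m(s(p(b)), 0, p(b)))  →  k(s(0), s(p(b)))   [R1 at 2]
4. k(s(0), s(p(b)))  →  0   [R5 at ε]

0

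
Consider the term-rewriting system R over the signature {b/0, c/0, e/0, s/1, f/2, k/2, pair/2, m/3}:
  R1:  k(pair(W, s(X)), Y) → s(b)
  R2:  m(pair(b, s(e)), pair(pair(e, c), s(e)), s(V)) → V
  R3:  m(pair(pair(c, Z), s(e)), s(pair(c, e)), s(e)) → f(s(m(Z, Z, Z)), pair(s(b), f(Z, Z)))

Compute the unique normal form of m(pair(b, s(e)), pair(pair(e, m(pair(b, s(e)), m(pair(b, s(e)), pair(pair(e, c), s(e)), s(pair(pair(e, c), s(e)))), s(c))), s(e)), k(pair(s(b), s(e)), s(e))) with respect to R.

b

1. m(pair(b, s(e)), pair(pair(e, m(pair(b, s(e)), m(pair(b, s(e)), pair(pair(e, c), s(e)), s(pair(pair(e, c), s(e)))), s(c))), s(e)), k(pair(s(b), s(e)), s(e)))  →  m(pair(b, s(e)), pair(pair(e, m(pair(b, s(e)), pair(pair(e, c), s(e)), s(c))), s(e)), k(pair(s(b), s(e)), s(e)))   [R2 at 2.1.2.2]
2. m(pair(b, s(e)), pair(pair(e, m(pair(b, s(e)), pair(pair(e, c), s(e)), s(c))), s(e)), k(pair(s(b), s(e)), s(e)))  →  m(pair(b, s(e)), pair(pair(e, c), s(e)), k(pair(s(b), s(e)), s(e)))   [R2 at 2.1.2]
3. m(pair(b, s(e)), pair(pair(e, c), s(e)), k(pair(s(b), s(e)), s(e)))  →  m(pair(b, s(e)), pair(pair(e, c), s(e)), s(b))   [R1 at 3]
4. m(pair(b, s(e)), pair(pair(e, c), s(e)), s(b))  →  b   [R2 at ε]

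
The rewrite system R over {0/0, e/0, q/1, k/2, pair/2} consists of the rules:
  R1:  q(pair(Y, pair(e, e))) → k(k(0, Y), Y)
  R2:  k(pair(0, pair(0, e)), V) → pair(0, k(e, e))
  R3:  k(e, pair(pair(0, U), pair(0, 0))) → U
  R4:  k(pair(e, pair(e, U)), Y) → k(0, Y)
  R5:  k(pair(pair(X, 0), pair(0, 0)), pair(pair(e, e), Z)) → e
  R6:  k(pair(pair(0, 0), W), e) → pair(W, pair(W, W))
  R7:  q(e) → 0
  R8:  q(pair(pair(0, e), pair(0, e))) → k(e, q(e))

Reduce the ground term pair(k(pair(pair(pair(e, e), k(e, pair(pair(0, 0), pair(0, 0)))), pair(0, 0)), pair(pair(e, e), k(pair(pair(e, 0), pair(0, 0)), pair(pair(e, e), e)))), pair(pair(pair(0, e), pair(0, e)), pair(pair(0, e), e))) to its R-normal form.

1. pair(k(pair(pair(pair(e, e), k(e, pair(pair(0, 0), pair(0, 0)))), pair(0, 0)), pair(pair(e, e), k(pair(pair(e, 0), pair(0, 0)), pair(pair(e, e), e)))), pair(pair(pair(0, e), pair(0, e)), pair(pair(0, e), e)))  →  pair(k(pair(pair(pair(e, e), 0), pair(0, 0)), pair(pair(e, e), k(pair(pair(e, 0), pair(0, 0)), pair(pair(e, e), e)))), pair(pair(pair(0, e), pair(0, e)), pair(pair(0, e), e)))   [R3 at 1.1.1.2]
2. pair(k(pair(pair(pair(e, e), 0), pair(0, 0)), pair(pair(e, e), k(pair(pair(e, 0), pair(0, 0)), pair(pair(e, e), e)))), pair(pair(pair(0, e), pair(0, e)), pair(pair(0, e), e)))  →  pair(e, pair(pair(pair(0, e), pair(0, e)), pair(pair(0, e), e)))   [R5 at 1]

pair(e, pair(pair(pair(0, e), pair(0, e)), pair(pair(0, e), e)))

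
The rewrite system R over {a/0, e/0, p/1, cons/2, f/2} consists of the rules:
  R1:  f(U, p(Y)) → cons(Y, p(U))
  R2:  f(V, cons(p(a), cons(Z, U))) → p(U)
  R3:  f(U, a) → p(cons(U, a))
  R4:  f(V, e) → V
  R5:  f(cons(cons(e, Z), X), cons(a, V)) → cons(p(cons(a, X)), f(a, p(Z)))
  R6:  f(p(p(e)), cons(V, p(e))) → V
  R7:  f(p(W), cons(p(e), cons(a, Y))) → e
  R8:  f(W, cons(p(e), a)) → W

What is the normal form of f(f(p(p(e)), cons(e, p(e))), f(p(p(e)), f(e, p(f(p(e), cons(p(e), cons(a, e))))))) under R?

e

1. f(f(p(p(e)), cons(e, p(e))), f(p(p(e)), f(e, p(f(p(e), cons(p(e), cons(a, e)))))))  →  f(e, f(p(p(e)), f(e, p(f(p(e), cons(p(e), cons(a, e)))))))   [R6 at 1]
2. f(e, f(p(p(e)), f(e, p(f(p(e), cons(p(e), cons(a, e)))))))  →  f(e, f(p(p(e)), cons(f(p(e), cons(p(e), cons(a, e))), p(e))))   [R1 at 2.2]
3. f(e, f(p(p(e)), cons(f(p(e), cons(p(e), cons(a, e))), p(e))))  →  f(e, f(p(e), cons(p(e), cons(a, e))))   [R6 at 2]
4. f(e, f(p(e), cons(p(e), cons(a, e))))  →  f(e, e)   [R7 at 2]
5. f(e, e)  →  e   [R4 at ε]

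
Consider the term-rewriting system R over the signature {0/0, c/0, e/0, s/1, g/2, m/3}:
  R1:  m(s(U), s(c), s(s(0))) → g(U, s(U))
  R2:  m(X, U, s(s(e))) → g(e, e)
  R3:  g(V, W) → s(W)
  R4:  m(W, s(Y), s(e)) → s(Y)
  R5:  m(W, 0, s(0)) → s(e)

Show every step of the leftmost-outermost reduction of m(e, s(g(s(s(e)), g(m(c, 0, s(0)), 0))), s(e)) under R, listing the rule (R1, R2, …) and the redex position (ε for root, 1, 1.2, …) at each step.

s(s(s(0)))

1. m(e, s(g(s(s(e)), g(m(c, 0, s(0)), 0))), s(e))  →  s(g(s(s(e)), g(m(c, 0, s(0)), 0)))   [R4 at ε]
2. s(g(s(s(e)), g(m(c, 0, s(0)), 0)))  →  s(s(g(m(c, 0, s(0)), 0)))   [R3 at 1]
3. s(s(g(m(c, 0, s(0)), 0)))  →  s(s(s(0)))   [R3 at 1.1]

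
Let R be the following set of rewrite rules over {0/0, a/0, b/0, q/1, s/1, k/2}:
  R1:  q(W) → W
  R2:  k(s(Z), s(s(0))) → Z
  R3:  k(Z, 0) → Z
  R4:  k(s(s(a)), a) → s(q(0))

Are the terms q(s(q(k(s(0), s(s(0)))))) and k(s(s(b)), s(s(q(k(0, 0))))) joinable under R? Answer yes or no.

no — NF(t₁) = s(0), NF(t₂) = s(b)

Reduce t₁ = q(s(q(k(s(0), s(s(0)))))):
1. q(s(q(k(s(0), s(s(0))))))  →  s(q(k(s(0), s(s(0)))))   [R1 at ε]
2. s(q(k(s(0), s(s(0)))))  →  s(k(s(0), s(s(0))))   [R1 at 1]
3. s(k(s(0), s(s(0))))  →  s(0)   [R2 at 1]

Reduce t₂ = k(s(s(b)), s(s(q(k(0, 0))))):
1. k(s(s(b)), s(s(q(k(0, 0)))))  →  k(s(s(b)), s(s(k(0, 0))))   [R1 at 2.1.1]
2. k(s(s(b)), s(s(k(0, 0))))  →  k(s(s(b)), s(s(0)))   [R3 at 2.1.1]
3. k(s(s(b)), s(s(0)))  →  s(b)   [R2 at ε]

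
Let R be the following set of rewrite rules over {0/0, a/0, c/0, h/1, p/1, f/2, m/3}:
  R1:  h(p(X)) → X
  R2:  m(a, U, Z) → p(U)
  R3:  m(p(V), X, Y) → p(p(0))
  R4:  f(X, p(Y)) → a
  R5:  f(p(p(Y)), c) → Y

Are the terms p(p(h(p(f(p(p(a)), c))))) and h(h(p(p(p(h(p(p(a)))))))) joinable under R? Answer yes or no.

Reduce t₁ = p(p(h(p(f(p(p(a)), c))))):
1. p(p(h(p(f(p(p(a)), c)))))  →  p(p(f(p(p(a)), c)))   [R1 at 1.1]
2. p(p(f(p(p(a)), c)))  →  p(p(a))   [R5 at 1.1]

Reduce t₂ = h(h(p(p(p(h(p(p(a)))))))):
1. h(h(p(p(p(h(p(p(a))))))))  →  h(p(p(h(p(p(a))))))   [R1 at 1]
2. h(p(p(h(p(p(a))))))  →  p(h(p(p(a))))   [R1 at ε]
3. p(h(p(p(a))))  →  p(p(a))   [R1 at 1]

yes — NF(t₁) = p(p(a)), NF(t₂) = p(p(a))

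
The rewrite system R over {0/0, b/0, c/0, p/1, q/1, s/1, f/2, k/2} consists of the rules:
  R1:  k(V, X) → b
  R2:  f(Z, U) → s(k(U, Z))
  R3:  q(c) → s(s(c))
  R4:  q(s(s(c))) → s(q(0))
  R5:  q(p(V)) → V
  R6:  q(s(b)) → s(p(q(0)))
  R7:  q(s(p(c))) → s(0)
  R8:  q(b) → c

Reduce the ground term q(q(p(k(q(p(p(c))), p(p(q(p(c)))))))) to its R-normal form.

1. q(q(p(k(q(p(p(c))), p(p(q(p(c))))))))  →  q(k(q(p(p(c))), p(p(q(p(c))))))   [R5 at 1]
2. q(k(q(p(p(c))), p(p(q(p(c))))))  →  q(b)   [R1 at 1]
3. q(b)  →  c   [R8 at ε]

c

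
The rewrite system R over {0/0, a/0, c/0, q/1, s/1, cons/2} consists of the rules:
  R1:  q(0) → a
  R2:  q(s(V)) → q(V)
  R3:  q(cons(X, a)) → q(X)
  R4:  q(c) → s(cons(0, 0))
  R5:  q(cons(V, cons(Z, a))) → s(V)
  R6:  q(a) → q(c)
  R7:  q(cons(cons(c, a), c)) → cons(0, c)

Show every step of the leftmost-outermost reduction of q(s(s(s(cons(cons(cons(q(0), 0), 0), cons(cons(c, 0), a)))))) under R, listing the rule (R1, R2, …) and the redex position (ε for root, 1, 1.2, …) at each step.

1. q(s(s(s(cons(cons(cons(q(0), 0), 0), cons(cons(c, 0), a))))))  →  q(s(s(cons(cons(cons(q(0), 0), 0), cons(cons(c, 0), a)))))   [R2 at ε]
2. q(s(s(cons(cons(cons(q(0), 0), 0), cons(cons(c, 0), a)))))  →  q(s(cons(cons(cons(q(0), 0), 0), cons(cons(c, 0), a))))   [R2 at ε]
3. q(s(cons(cons(cons(q(0), 0), 0), cons(cons(c, 0), a))))  →  q(cons(cons(cons(q(0), 0), 0), cons(cons(c, 0), a)))   [R2 at ε]
4. q(cons(cons(cons(q(0), 0), 0), cons(cons(c, 0), a)))  →  s(cons(cons(q(0), 0), 0))   [R5 at ε]
5. s(cons(cons(q(0), 0), 0))  →  s(cons(cons(a, 0), 0))   [R1 at 1.1.1]

s(cons(cons(a, 0), 0))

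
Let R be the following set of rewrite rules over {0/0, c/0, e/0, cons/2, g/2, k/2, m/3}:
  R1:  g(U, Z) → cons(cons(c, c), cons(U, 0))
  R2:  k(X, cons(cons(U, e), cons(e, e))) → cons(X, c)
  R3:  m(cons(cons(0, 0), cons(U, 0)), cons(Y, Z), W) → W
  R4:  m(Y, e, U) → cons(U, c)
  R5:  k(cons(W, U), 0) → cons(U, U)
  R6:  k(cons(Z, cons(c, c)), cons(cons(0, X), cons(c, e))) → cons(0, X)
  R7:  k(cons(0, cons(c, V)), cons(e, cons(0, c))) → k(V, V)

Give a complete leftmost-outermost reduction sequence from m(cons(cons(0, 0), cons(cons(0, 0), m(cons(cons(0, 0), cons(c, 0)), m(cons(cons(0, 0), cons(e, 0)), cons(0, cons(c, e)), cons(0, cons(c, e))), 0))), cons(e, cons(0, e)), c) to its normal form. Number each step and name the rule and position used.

c

1. m(cons(cons(0, 0), cons(cons(0, 0), m(cons(cons(0, 0), cons(c, 0)), m(cons(cons(0, 0), cons(e, 0)), cons(0, cons(c, e)), cons(0, cons(c, e))), 0))), cons(e, cons(0, e)), c)  →  m(cons(cons(0, 0), cons(cons(0, 0), m(cons(cons(0, 0), cons(c, 0)), cons(0, cons(c, e)), 0))), cons(e, cons(0, e)), c)   [R3 at 1.2.2.2]
2. m(cons(cons(0, 0), cons(cons(0, 0), m(cons(cons(0, 0), cons(c, 0)), cons(0, cons(c, e)), 0))), cons(e, cons(0, e)), c)  →  m(cons(cons(0, 0), cons(cons(0, 0), 0)), cons(e, cons(0, e)), c)   [R3 at 1.2.2]
3. m(cons(cons(0, 0), cons(cons(0, 0), 0)), cons(e, cons(0, e)), c)  →  c   [R3 at ε]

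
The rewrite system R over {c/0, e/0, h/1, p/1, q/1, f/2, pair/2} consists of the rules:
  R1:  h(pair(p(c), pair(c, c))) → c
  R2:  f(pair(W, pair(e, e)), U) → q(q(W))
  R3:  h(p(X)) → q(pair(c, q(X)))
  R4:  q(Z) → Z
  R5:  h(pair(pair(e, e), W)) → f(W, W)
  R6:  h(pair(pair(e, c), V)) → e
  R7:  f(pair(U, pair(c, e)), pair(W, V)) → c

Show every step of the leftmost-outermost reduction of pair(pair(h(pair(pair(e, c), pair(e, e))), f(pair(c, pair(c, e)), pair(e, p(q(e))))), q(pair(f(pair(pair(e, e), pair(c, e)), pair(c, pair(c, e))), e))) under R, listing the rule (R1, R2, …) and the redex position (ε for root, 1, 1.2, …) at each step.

pair(pair(e, c), pair(c, e))

1. pair(pair(h(pair(pair(e, c), pair(e, e))), f(pair(c, pair(c, e)), pair(e, p(q(e))))), q(pair(f(pair(pair(e, e), pair(c, e)), pair(c, pair(c, e))), e)))  →  pair(pair(e, f(pair(c, pair(c, e)), pair(e, p(q(e))))), q(pair(f(pair(pair(e, e), pair(c, e)), pair(c, pair(c, e))), e)))   [R6 at 1.1]
2. pair(pair(e, f(pair(c, pair(c, e)), pair(e, p(q(e))))), q(pair(f(pair(pair(e, e), pair(c, e)), pair(c, pair(c, e))), e)))  →  pair(pair(e, c), q(pair(f(pair(pair(e, e), pair(c, e)), pair(c, pair(c, e))), e)))   [R7 at 1.2]
3. pair(pair(e, c), q(pair(f(pair(pair(e, e), pair(c, e)), pair(c, pair(c, e))), e)))  →  pair(pair(e, c), pair(f(pair(pair(e, e), pair(c, e)), pair(c, pair(c, e))), e))   [R4 at 2]
4. pair(pair(e, c), pair(f(pair(pair(e, e), pair(c, e)), pair(c, pair(c, e))), e))  →  pair(pair(e, c), pair(c, e))   [R7 at 2.1]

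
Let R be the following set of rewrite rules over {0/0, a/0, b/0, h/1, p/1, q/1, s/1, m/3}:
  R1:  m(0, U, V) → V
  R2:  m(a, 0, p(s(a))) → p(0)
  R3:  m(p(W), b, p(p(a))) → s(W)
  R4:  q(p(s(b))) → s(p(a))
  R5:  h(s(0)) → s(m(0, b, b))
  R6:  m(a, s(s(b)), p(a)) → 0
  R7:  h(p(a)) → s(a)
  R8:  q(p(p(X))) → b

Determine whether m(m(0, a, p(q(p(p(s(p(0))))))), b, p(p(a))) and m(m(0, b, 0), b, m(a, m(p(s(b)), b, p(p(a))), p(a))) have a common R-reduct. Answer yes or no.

Reduce t₁ = m(m(0, a, p(q(p(p(s(p(0))))))), b, p(p(a))):
1. m(m(0, a, p(q(p(p(s(p(0))))))), b, p(p(a)))  →  m(p(q(p(p(s(p(0)))))), b, p(p(a)))   [R1 at 1]
2. m(p(q(p(p(s(p(0)))))), b, p(p(a)))  →  s(q(p(p(s(p(0))))))   [R3 at ε]
3. s(q(p(p(s(p(0))))))  →  s(b)   [R8 at 1]

Reduce t₂ = m(m(0, b, 0), b, m(a, m(p(s(b)), b, p(p(a))), p(a))):
1. m(m(0, b, 0), b, m(a, m(p(s(b)), b, p(p(a))), p(a)))  →  m(0, b, m(a, m(p(s(b)), b, p(p(a))), p(a)))   [R1 at 1]
2. m(0, b, m(a, m(p(s(b)), b, p(p(a))), p(a)))  →  m(a, m(p(s(b)), b, p(p(a))), p(a))   [R1 at ε]
3. m(a, m(p(s(b)), b, p(p(a))), p(a))  →  m(a, s(s(b)), p(a))   [R3 at 2]
4. m(a, s(s(b)), p(a))  →  0   [R6 at ε]

no — NF(t₁) = s(b), NF(t₂) = 0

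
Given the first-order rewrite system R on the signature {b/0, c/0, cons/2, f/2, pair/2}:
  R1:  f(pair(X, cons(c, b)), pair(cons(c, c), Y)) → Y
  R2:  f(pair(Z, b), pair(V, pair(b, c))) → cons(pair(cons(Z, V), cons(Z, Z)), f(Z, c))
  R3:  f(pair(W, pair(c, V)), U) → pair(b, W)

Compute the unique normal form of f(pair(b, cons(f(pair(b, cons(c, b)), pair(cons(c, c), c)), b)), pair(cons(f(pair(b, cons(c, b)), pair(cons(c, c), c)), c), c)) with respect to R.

c

1. f(pair(b, cons(f(pair(b, cons(c, b)), pair(cons(c, c), c)), b)), pair(cons(f(pair(b, cons(c, b)), pair(cons(c, c), c)), c), c))  →  f(pair(b, cons(c, b)), pair(cons(f(pair(b, cons(c, b)), pair(cons(c, c), c)), c), c))   [R1 at 1.2.1]
2. f(pair(b, cons(c, b)), pair(cons(f(pair(b, cons(c, b)), pair(cons(c, c), c)), c), c))  →  f(pair(b, cons(c, b)), pair(cons(c, c), c))   [R1 at 2.1.1]
3. f(pair(b, cons(c, b)), pair(cons(c, c), c))  →  c   [R1 at ε]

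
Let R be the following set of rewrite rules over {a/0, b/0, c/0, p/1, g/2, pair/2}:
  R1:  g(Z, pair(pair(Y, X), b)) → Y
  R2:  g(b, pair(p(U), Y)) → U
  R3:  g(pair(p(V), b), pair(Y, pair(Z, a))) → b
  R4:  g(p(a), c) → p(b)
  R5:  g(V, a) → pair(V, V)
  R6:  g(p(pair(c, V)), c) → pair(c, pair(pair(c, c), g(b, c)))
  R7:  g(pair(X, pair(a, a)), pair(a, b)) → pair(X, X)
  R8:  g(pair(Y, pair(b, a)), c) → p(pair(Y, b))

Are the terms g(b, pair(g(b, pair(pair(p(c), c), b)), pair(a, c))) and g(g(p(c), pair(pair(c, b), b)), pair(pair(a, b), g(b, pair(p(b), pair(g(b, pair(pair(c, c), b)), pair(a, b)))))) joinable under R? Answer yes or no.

Reduce t₁ = g(b, pair(g(b, pair(pair(p(c), c), b)), pair(a, c))):
1. g(b, pair(g(b, pair(pair(p(c), c), b)), pair(a, c)))  →  g(b, pair(p(c), pair(a, c)))   [R1 at 2.1]
2. g(b, pair(p(c), pair(a, c)))  →  c   [R2 at ε]

Reduce t₂ = g(g(p(c), pair(pair(c, b), b)), pair(pair(a, b), g(b, pair(p(b), pair(g(b, pair(pair(c, c), b)), pair(a, b)))))):
1. g(g(p(c), pair(pair(c, b), b)), pair(pair(a, b), g(b, pair(p(b), pair(g(b, pair(pair(c, c), b)), pair(a, b))))))  →  g(c, pair(pair(a, b), g(b, pair(p(b), pair(g(b, pair(pair(c, c), b)), pair(a, b))))))   [R1 at 1]
2. g(c, pair(pair(a, b), g(b, pair(p(b), pair(g(b, pair(pair(c, c), b)), pair(a, b))))))  →  g(c, pair(pair(a, b), b))   [R2 at 2.2]
3. g(c, pair(pair(a, b), b))  →  a   [R1 at ε]

no — NF(t₁) = c, NF(t₂) = a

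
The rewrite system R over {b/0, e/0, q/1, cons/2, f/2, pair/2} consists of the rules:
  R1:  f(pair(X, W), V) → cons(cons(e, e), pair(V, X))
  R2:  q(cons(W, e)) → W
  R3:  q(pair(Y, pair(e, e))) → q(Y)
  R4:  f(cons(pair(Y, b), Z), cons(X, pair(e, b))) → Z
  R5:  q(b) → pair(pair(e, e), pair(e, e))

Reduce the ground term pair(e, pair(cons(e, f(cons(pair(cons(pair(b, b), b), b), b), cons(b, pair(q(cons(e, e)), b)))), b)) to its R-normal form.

1. pair(e, pair(cons(e, f(cons(pair(cons(pair(b, b), b), b), b), cons(b, pair(q(cons(e, e)), b)))), b))  →  pair(e, pair(cons(e, f(cons(pair(cons(pair(b, b), b), b), b), cons(b, pair(e, b)))), b))   [R2 at 2.1.2.2.2.1]
2. pair(e, pair(cons(e, f(cons(pair(cons(pair(b, b), b), b), b), cons(b, pair(e, b)))), b))  →  pair(e, pair(cons(e, b), b))   [R4 at 2.1.2]

pair(e, pair(cons(e, b), b))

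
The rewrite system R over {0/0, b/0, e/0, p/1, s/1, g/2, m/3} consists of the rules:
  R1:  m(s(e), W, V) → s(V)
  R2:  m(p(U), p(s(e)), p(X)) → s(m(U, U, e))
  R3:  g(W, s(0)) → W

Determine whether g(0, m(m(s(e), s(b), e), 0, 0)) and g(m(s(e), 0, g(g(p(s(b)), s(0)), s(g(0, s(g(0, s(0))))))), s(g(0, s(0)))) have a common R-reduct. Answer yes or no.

Reduce t₁ = g(0, m(m(s(e), s(b), e), 0, 0)):
1. g(0, m(m(s(e), s(b), e), 0, 0))  →  g(0, m(s(e), 0, 0))   [R1 at 2.1]
2. g(0, m(s(e), 0, 0))  →  g(0, s(0))   [R1 at 2]
3. g(0, s(0))  →  0   [R3 at ε]

Reduce t₂ = g(m(s(e), 0, g(g(p(s(b)), s(0)), s(g(0, s(g(0, s(0))))))), s(g(0, s(0)))):
1. g(m(s(e), 0, g(g(p(s(b)), s(0)), s(g(0, s(g(0, s(0))))))), s(g(0, s(0))))  →  g(s(g(g(p(s(b)), s(0)), s(g(0, s(g(0, s(0))))))), s(g(0, s(0))))   [R1 at 1]
2. g(s(g(g(p(s(b)), s(0)), s(g(0, s(g(0, s(0))))))), s(g(0, s(0))))  →  g(s(g(p(s(b)), s(g(0, s(g(0, s(0))))))), s(g(0, s(0))))   [R3 at 1.1.1]
3. g(s(g(p(s(b)), s(g(0, s(g(0, s(0))))))), s(g(0, s(0))))  →  g(s(g(p(s(b)), s(g(0, s(0))))), s(g(0, s(0))))   [R3 at 1.1.2.1.2.1]
4. g(s(g(p(s(b)), s(g(0, s(0))))), s(g(0, s(0))))  →  g(s(g(p(s(b)), s(0))), s(g(0, s(0))))   [R3 at 1.1.2.1]
5. g(s(g(p(s(b)), s(0))), s(g(0, s(0))))  →  g(s(p(s(b))), s(g(0, s(0))))   [R3 at 1.1]
6. g(s(p(s(b))), s(g(0, s(0))))  →  g(s(p(s(b))), s(0))   [R3 at 2.1]
7. g(s(p(s(b))), s(0))  →  s(p(s(b)))   [R3 at ε]

no — NF(t₁) = 0, NF(t₂) = s(p(s(b)))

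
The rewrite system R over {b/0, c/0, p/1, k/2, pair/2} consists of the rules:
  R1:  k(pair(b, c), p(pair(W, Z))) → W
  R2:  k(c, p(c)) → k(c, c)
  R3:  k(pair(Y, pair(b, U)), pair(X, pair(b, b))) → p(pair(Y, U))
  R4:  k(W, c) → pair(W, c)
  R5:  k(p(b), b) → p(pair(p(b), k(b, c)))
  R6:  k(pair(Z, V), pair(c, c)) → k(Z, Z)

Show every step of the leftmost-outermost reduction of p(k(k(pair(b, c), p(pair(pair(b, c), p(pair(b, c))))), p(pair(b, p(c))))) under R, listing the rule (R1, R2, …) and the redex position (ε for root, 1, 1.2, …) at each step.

1. p(k(k(pair(b, c), p(pair(pair(b, c), p(pair(b, c))))), p(pair(b, p(c)))))  →  p(k(pair(b, c), p(pair(b, p(c)))))   [R1 at 1.1]
2. p(k(pair(b, c), p(pair(b, p(c)))))  →  p(b)   [R1 at 1]

p(b)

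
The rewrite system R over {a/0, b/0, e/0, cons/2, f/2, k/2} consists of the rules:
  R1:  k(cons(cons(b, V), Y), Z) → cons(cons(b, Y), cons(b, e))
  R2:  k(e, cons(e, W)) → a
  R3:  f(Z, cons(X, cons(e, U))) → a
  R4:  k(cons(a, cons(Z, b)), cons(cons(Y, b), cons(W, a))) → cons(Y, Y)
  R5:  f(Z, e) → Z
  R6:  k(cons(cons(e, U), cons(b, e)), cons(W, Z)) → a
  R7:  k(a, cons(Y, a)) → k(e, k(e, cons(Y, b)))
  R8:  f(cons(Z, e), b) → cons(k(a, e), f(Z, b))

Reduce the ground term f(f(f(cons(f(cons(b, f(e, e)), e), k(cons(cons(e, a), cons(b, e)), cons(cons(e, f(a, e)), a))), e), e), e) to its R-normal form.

1. f(f(f(cons(f(cons(b, f(e, e)), e), k(cons(cons(e, a), cons(b, e)), cons(cons(e, f(a, e)), a))), e), e), e)  →  f(f(cons(f(cons(b, f(e, e)), e), k(cons(cons(e, a), cons(b, e)), cons(cons(e, f(a, e)), a))), e), e)   [R5 at ε]
2. f(f(cons(f(cons(b, f(e, e)), e), k(cons(cons(e, a), cons(b, e)), cons(cons(e, f(a, e)), a))), e), e)  →  f(cons(f(cons(b, f(e, e)), e), k(cons(cons(e, a), cons(b, e)), cons(cons(e, f(a, e)), a))), e)   [R5 at ε]
3. f(cons(f(cons(b, f(e, e)), e), k(cons(cons(e, a), cons(b, e)), cons(cons(e, f(a, e)), a))), e)  →  cons(f(cons(b, f(e, e)), e), k(cons(cons(e, a), cons(b, e)), cons(cons(e, f(a, e)), a)))   [R5 at ε]
4. cons(f(cons(b, f(e, e)), e), k(cons(cons(e, a), cons(b, e)), cons(cons(e, f(a, e)), a)))  →  cons(cons(b, f(e, e)), k(cons(cons(e, a), cons(b, e)), cons(cons(e, f(a, e)), a)))   [R5 at 1]
5. cons(cons(b, f(e, e)), k(cons(cons(e, a), cons(b, e)), cons(cons(e, f(a, e)), a)))  →  cons(cons(b, e), k(cons(cons(e, a), cons(b, e)), cons(cons(e, f(a, e)), a)))   [R5 at 1.2]
6. cons(cons(b, e), k(cons(cons(e, a), cons(b, e)), cons(cons(e, f(a, e)), a)))  →  cons(cons(b, e), a)   [R6 at 2]

cons(cons(b, e), a)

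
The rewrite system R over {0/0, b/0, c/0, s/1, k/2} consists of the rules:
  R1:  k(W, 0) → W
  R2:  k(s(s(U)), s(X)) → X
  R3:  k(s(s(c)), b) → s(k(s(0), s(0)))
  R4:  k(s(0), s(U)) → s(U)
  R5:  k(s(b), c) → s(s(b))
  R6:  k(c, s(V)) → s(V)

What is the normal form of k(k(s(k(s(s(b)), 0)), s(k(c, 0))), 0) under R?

c

1. k(k(s(k(s(s(b)), 0)), s(k(c, 0))), 0)  →  k(s(k(s(s(b)), 0)), s(k(c, 0)))   [R1 at ε]
2. k(s(k(s(s(b)), 0)), s(k(c, 0)))  →  k(s(s(s(b))), s(k(c, 0)))   [R1 at 1.1]
3. k(s(s(s(b))), s(k(c, 0)))  →  k(c, 0)   [R2 at ε]
4. k(c, 0)  →  c   [R1 at ε]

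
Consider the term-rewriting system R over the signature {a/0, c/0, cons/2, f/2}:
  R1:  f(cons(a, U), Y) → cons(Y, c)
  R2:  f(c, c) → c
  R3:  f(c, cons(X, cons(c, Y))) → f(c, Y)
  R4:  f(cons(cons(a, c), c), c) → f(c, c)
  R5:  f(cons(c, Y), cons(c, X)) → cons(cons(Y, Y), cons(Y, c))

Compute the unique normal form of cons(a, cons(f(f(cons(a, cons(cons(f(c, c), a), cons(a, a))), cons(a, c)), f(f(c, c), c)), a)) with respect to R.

1. cons(a, cons(f(f(cons(a, cons(cons(f(c, c), a), cons(a, a))), cons(a, c)), f(f(c, c), c)), a))  →  cons(a, cons(f(cons(cons(a, c), c), f(f(c, c), c)), a))   [R1 at 2.1.1]
2. cons(a, cons(f(cons(cons(a, c), c), f(f(c, c), c)), a))  →  cons(a, cons(f(cons(cons(a, c), c), f(c, c)), a))   [R2 at 2.1.2.1]
3. cons(a, cons(f(cons(cons(a, c), c), f(c, c)), a))  →  cons(a, cons(f(cons(cons(a, c), c), c), a))   [R2 at 2.1.2]
4. cons(a, cons(f(cons(cons(a, c), c), c), a))  →  cons(a, cons(f(c, c), a))   [R4 at 2.1]
5. cons(a, cons(f(c, c), a))  →  cons(a, cons(c, a))   [R2 at 2.1]

cons(a, cons(c, a))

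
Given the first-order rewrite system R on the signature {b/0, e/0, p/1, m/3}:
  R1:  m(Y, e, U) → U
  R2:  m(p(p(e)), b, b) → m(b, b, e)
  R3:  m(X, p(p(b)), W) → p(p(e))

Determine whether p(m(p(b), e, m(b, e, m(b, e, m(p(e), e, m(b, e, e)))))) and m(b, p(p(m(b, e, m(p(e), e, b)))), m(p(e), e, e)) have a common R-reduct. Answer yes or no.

Reduce t₁ = p(m(p(b), e, m(b, e, m(b, e, m(p(e), e, m(b, e, e)))))):
1. p(m(p(b), e, m(b, e, m(b, e, m(p(e), e, m(b, e, e))))))  →  p(m(b, e, m(b, e, m(p(e), e, m(b, e, e)))))   [R1 at 1]
2. p(m(b, e, m(b, e, m(p(e), e, m(b, e, e)))))  →  p(m(b, e, m(p(e), e, m(b, e, e))))   [R1 at 1]
3. p(m(b, e, m(p(e), e, m(b, e, e))))  →  p(m(p(e), e, m(b, e, e)))   [R1 at 1]
4. p(m(p(e), e, m(b, e, e)))  →  p(m(b, e, e))   [R1 at 1]
5. p(m(b, e, e))  →  p(e)   [R1 at 1]

Reduce t₂ = m(b, p(p(m(b, e, m(p(e), e, b)))), m(p(e), e, e)):
1. m(b, p(p(m(b, e, m(p(e), e, b)))), m(p(e), e, e))  →  m(b, p(p(m(p(e), e, b))), m(p(e), e, e))   [R1 at 2.1.1]
2. m(b, p(p(m(p(e), e, b))), m(p(e), e, e))  →  m(b, p(p(b)), m(p(e), e, e))   [R1 at 2.1.1]
3. m(b, p(p(b)), m(p(e), e, e))  →  p(p(e))   [R3 at ε]

no — NF(t₁) = p(e), NF(t₂) = p(p(e))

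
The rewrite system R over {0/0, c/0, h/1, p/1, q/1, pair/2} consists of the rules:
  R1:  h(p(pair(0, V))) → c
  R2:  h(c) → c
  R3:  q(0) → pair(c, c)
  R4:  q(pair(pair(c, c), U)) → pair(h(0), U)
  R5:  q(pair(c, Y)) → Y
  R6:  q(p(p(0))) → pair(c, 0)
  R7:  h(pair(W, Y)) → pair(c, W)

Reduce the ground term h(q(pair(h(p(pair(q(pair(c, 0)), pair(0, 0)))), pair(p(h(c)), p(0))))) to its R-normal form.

pair(c, p(c))

1. h(q(pair(h(p(pair(q(pair(c, 0)), pair(0, 0)))), pair(p(h(c)), p(0)))))  →  h(q(pair(h(p(pair(0, pair(0, 0)))), pair(p(h(c)), p(0)))))   [R5 at 1.1.1.1.1.1]
2. h(q(pair(h(p(pair(0, pair(0, 0)))), pair(p(h(c)), p(0)))))  →  h(q(pair(c, pair(p(h(c)), p(0)))))   [R1 at 1.1.1]
3. h(q(pair(c, pair(p(h(c)), p(0)))))  →  h(pair(p(h(c)), p(0)))   [R5 at 1]
4. h(pair(p(h(c)), p(0)))  →  pair(c, p(h(c)))   [R7 at ε]
5. pair(c, p(h(c)))  →  pair(c, p(c))   [R2 at 2.1]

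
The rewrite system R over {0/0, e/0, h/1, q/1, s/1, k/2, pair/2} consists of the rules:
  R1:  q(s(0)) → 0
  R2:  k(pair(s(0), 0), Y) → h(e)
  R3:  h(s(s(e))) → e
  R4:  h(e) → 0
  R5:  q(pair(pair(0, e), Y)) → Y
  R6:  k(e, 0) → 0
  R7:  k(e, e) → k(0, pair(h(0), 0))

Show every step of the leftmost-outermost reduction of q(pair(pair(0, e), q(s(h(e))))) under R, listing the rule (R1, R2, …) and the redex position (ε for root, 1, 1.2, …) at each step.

0

1. q(pair(pair(0, e), q(s(h(e)))))  →  q(s(h(e)))   [R5 at ε]
2. q(s(h(e)))  →  q(s(0))   [R4 at 1.1]
3. q(s(0))  →  0   [R1 at ε]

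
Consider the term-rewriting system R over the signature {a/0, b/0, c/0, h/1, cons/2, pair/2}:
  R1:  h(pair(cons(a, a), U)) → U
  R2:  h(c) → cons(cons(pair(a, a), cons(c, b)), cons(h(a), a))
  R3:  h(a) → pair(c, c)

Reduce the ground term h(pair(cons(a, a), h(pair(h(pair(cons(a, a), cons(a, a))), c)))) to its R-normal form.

c

1. h(pair(cons(a, a), h(pair(h(pair(cons(a, a), cons(a, a))), c))))  →  h(pair(h(pair(cons(a, a), cons(a, a))), c))   [R1 at ε]
2. h(pair(h(pair(cons(a, a), cons(a, a))), c))  →  h(pair(cons(a, a), c))   [R1 at 1.1]
3. h(pair(cons(a, a), c))  →  c   [R1 at ε]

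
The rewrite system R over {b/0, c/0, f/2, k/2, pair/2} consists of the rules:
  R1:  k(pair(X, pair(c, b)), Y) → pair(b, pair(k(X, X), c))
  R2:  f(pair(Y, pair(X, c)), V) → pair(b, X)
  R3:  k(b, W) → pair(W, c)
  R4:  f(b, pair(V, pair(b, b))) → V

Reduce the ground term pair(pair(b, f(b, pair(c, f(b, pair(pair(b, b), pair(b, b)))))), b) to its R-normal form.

pair(pair(b, c), b)

1. pair(pair(b, f(b, pair(c, f(b, pair(pair(b, b), pair(b, b)))))), b)  →  pair(pair(b, f(b, pair(c, pair(b, b)))), b)   [R4 at 1.2.2.2]
2. pair(pair(b, f(b, pair(c, pair(b, b)))), b)  →  pair(pair(b, c), b)   [R4 at 1.2]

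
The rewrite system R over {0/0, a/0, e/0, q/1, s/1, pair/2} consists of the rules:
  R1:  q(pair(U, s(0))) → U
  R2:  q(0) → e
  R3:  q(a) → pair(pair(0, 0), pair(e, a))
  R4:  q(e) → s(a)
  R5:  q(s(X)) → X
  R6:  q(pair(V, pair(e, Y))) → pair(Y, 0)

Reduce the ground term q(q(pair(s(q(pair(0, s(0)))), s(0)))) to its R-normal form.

0

1. q(q(pair(s(q(pair(0, s(0)))), s(0))))  →  q(s(q(pair(0, s(0)))))   [R1 at 1]
2. q(s(q(pair(0, s(0)))))  →  q(pair(0, s(0)))   [R5 at ε]
3. q(pair(0, s(0)))  →  0   [R1 at ε]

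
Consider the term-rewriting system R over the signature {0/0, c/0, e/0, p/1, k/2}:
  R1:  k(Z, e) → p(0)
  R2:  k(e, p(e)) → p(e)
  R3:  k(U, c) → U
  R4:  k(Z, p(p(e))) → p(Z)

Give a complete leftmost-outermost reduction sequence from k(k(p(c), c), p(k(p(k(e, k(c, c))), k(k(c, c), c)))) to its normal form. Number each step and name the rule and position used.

p(p(c))

1. k(k(p(c), c), p(k(p(k(e, k(c, c))), k(k(c, c), c))))  →  k(p(c), p(k(p(k(e, k(c, c))), k(k(c, c), c))))   [R3 at 1]
2. k(p(c), p(k(p(k(e, k(c, c))), k(k(c, c), c))))  →  k(p(c), p(k(p(k(e, c)), k(k(c, c), c))))   [R3 at 2.1.1.1.2]
3. k(p(c), p(k(p(k(e, c)), k(k(c, c), c))))  →  k(p(c), p(k(p(e), k(k(c, c), c))))   [R3 at 2.1.1.1]
4. k(p(c), p(k(p(e), k(k(c, c), c))))  →  k(p(c), p(k(p(e), k(c, c))))   [R3 at 2.1.2]
5. k(p(c), p(k(p(e), k(c, c))))  →  k(p(c), p(k(p(e), c)))   [R3 at 2.1.2]
6. k(p(c), p(k(p(e), c)))  →  k(p(c), p(p(e)))   [R3 at 2.1]
7. k(p(c), p(p(e)))  →  p(p(c))   [R4 at ε]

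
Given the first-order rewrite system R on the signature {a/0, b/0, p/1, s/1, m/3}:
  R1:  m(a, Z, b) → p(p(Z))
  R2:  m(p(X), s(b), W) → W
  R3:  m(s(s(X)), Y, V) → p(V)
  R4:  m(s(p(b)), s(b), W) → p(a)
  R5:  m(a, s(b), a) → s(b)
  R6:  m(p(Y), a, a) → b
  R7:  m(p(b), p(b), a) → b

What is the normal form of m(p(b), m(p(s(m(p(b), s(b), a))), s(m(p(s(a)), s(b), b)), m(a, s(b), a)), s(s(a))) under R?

s(s(a))

1. m(p(b), m(p(s(m(p(b), s(b), a))), s(m(p(s(a)), s(b), b)), m(a, s(b), a)), s(s(a)))  →  m(p(b), m(p(s(a)), s(m(p(s(a)), s(b), b)), m(a, s(b), a)), s(s(a)))   [R2 at 2.1.1.1]
2. m(p(b), m(p(s(a)), s(m(p(s(a)), s(b), b)), m(a, s(b), a)), s(s(a)))  →  m(p(b), m(p(s(a)), s(b), m(a, s(b), a)), s(s(a)))   [R2 at 2.2.1]
3. m(p(b), m(p(s(a)), s(b), m(a, s(b), a)), s(s(a)))  →  m(p(b), m(a, s(b), a), s(s(a)))   [R2 at 2]
4. m(p(b), m(a, s(b), a), s(s(a)))  →  m(p(b), s(b), s(s(a)))   [R5 at 2]
5. m(p(b), s(b), s(s(a)))  →  s(s(a))   [R2 at ε]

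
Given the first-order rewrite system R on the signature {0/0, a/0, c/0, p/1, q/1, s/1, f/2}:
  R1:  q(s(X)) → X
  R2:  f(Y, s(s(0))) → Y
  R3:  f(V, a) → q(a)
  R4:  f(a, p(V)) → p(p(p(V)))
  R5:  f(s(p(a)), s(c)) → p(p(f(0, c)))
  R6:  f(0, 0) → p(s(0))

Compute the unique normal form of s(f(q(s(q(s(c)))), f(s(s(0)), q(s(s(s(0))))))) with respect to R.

1. s(f(q(s(q(s(c)))), f(s(s(0)), q(s(s(s(0)))))))  →  s(f(q(s(c)), f(s(s(0)), q(s(s(s(0)))))))   [R1 at 1.1]
2. s(f(q(s(c)), f(s(s(0)), q(s(s(s(0)))))))  →  s(f(c, f(s(s(0)), q(s(s(s(0)))))))   [R1 at 1.1]
3. s(f(c, f(s(s(0)), q(s(s(s(0)))))))  →  s(f(c, f(s(s(0)), s(s(0)))))   [R1 at 1.2.2]
4. s(f(c, f(s(s(0)), s(s(0)))))  →  s(f(c, s(s(0))))   [R2 at 1.2]
5. s(f(c, s(s(0))))  →  s(c)   [R2 at 1]

s(c)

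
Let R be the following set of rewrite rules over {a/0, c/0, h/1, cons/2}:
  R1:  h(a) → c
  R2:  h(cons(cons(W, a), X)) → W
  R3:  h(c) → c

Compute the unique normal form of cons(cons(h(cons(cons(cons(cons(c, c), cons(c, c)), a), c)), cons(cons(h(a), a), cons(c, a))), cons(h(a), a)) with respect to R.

1. cons(cons(h(cons(cons(cons(cons(c, c), cons(c, c)), a), c)), cons(cons(h(a), a), cons(c, a))), cons(h(a), a))  →  cons(cons(cons(cons(c, c), cons(c, c)), cons(cons(h(a), a), cons(c, a))), cons(h(a), a))   [R2 at 1.1]
2. cons(cons(cons(cons(c, c), cons(c, c)), cons(cons(h(a), a), cons(c, a))), cons(h(a), a))  →  cons(cons(cons(cons(c, c), cons(c, c)), cons(cons(c, a), cons(c, a))), cons(h(a), a))   [R1 at 1.2.1.1]
3. cons(cons(cons(cons(c, c), cons(c, c)), cons(cons(c, a), cons(c, a))), cons(h(a), a))  →  cons(cons(cons(cons(c, c), cons(c, c)), cons(cons(c, a), cons(c, a))), cons(c, a))   [R1 at 2.1]

cons(cons(cons(cons(c, c), cons(c, c)), cons(cons(c, a), cons(c, a))), cons(c, a))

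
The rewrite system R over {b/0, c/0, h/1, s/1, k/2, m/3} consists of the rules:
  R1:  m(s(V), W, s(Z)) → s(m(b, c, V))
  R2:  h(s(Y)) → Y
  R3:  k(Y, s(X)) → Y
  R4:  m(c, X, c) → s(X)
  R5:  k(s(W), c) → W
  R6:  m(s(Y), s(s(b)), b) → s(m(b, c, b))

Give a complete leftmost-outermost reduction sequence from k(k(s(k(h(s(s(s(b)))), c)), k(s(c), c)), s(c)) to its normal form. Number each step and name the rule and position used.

1. k(k(s(k(h(s(s(s(b)))), c)), k(s(c), c)), s(c))  →  k(s(k(h(s(s(s(b)))), c)), k(s(c), c))   [R3 at ε]
2. k(s(k(h(s(s(s(b)))), c)), k(s(c), c))  →  k(s(k(s(s(b)), c)), k(s(c), c))   [R2 at 1.1.1]
3. k(s(k(s(s(b)), c)), k(s(c), c))  →  k(s(s(b)), k(s(c), c))   [R5 at 1.1]
4. k(s(s(b)), k(s(c), c))  →  k(s(s(b)), c)   [R5 at 2]
5. k(s(s(b)), c)  →  s(b)   [R5 at ε]

s(b)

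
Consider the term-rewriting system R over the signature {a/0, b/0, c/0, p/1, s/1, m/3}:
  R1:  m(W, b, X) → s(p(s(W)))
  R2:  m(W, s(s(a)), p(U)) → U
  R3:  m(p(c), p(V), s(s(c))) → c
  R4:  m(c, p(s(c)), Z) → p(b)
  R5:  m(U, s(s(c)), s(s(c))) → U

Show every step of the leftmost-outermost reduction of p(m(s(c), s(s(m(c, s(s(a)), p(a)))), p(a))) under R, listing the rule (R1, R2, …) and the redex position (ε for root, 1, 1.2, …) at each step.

p(a)

1. p(m(s(c), s(s(m(c, s(s(a)), p(a)))), p(a)))  →  p(m(s(c), s(s(a)), p(a)))   [R2 at 1.2.1.1]
2. p(m(s(c), s(s(a)), p(a)))  →  p(a)   [R2 at 1]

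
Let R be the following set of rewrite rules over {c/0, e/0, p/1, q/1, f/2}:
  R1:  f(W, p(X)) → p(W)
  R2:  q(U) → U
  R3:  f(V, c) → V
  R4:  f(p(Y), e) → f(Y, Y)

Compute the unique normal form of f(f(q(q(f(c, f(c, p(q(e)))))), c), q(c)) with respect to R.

p(c)

1. f(f(q(q(f(c, f(c, p(q(e)))))), c), q(c))  →  f(q(q(f(c, f(c, p(q(e)))))), q(c))   [R3 at 1]
2. f(q(q(f(c, f(c, p(q(e)))))), q(c))  →  f(q(f(c, f(c, p(q(e))))), q(c))   [R2 at 1]
3. f(q(f(c, f(c, p(q(e))))), q(c))  →  f(f(c, f(c, p(q(e)))), q(c))   [R2 at 1]
4. f(f(c, f(c, p(q(e)))), q(c))  →  f(f(c, p(c)), q(c))   [R1 at 1.2]
5. f(f(c, p(c)), q(c))  →  f(p(c), q(c))   [R1 at 1]
6. f(p(c), q(c))  →  f(p(c), c)   [R2 at 2]
7. f(p(c), c)  →  p(c)   [R3 at ε]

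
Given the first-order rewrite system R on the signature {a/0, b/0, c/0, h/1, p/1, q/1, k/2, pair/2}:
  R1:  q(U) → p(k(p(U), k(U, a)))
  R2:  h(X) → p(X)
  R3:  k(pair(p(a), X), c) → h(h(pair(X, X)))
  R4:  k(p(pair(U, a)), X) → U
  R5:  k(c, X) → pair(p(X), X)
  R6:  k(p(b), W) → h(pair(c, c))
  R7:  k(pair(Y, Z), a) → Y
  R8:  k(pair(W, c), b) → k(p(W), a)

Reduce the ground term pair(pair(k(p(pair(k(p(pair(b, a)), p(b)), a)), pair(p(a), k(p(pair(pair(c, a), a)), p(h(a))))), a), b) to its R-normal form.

1. pair(pair(k(p(pair(k(p(pair(b, a)), p(b)), a)), pair(p(a), k(p(pair(pair(c, a), a)), p(h(a))))), a), b)  →  pair(pair(k(p(pair(b, a)), p(b)), a), b)   [R4 at 1.1]
2. pair(pair(k(p(pair(b, a)), p(b)), a), b)  →  pair(pair(b, a), b)   [R4 at 1.1]

pair(pair(b, a), b)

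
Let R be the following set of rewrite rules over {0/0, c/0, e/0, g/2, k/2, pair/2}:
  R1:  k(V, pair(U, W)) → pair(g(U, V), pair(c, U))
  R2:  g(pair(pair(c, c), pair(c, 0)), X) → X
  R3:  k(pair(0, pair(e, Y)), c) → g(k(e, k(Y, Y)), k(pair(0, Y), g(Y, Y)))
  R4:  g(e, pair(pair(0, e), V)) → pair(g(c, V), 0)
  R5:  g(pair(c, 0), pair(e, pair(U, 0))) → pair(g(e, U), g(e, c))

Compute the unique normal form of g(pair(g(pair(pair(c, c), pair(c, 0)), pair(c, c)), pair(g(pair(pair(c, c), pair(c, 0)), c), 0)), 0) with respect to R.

1. g(pair(g(pair(pair(c, c), pair(c, 0)), pair(c, c)), pair(g(pair(pair(c, c), pair(c, 0)), c), 0)), 0)  →  g(pair(pair(c, c), pair(g(pair(pair(c, c), pair(c, 0)), c), 0)), 0)   [R2 at 1.1]
2. g(pair(pair(c, c), pair(g(pair(pair(c, c), pair(c, 0)), c), 0)), 0)  →  g(pair(pair(c, c), pair(c, 0)), 0)   [R2 at 1.2.1]
3. g(pair(pair(c, c), pair(c, 0)), 0)  →  0   [R2 at ε]

0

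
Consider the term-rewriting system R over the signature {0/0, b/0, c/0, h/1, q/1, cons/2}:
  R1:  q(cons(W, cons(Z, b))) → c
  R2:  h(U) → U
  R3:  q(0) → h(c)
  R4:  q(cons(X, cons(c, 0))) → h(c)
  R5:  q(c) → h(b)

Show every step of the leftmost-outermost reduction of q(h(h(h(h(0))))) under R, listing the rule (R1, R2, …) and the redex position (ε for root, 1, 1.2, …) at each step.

1. q(h(h(h(h(0)))))  →  q(h(h(h(0))))   [R2 at 1]
2. q(h(h(h(0))))  →  q(h(h(0)))   [R2 at 1]
3. q(h(h(0)))  →  q(h(0))   [R2 at 1]
4. q(h(0))  →  q(0)   [R2 at 1]
5. q(0)  →  h(c)   [R3 at ε]
6. h(c)  →  c   [R2 at ε]

c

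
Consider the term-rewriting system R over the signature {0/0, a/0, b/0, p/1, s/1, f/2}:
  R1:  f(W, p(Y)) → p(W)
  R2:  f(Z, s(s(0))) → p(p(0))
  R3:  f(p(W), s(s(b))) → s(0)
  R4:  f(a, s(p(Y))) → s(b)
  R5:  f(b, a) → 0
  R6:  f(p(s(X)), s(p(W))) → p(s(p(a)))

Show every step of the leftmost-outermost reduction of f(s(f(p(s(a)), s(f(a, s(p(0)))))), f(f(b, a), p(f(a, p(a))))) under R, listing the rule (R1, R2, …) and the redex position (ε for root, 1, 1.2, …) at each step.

p(s(s(0)))

1. f(s(f(p(s(a)), s(f(a, s(p(0)))))), f(f(b, a), p(f(a, p(a)))))  →  f(s(f(p(s(a)), s(s(b)))), f(f(b, a), p(f(a, p(a)))))   [R4 at 1.1.2.1]
2. f(s(f(p(s(a)), s(s(b)))), f(f(b, a), p(f(a, p(a)))))  →  f(s(s(0)), f(f(b, a), p(f(a, p(a)))))   [R3 at 1.1]
3. f(s(s(0)), f(f(b, a), p(f(a, p(a)))))  →  f(s(s(0)), p(f(b, a)))   [R1 at 2]
4. f(s(s(0)), p(f(b, a)))  →  p(s(s(0)))   [R1 at ε]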